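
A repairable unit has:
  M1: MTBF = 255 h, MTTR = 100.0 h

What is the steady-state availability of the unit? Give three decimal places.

A(M1) = MTBF/(MTBF+MTTR) = 255/(255+100.0) = 0.718

0.718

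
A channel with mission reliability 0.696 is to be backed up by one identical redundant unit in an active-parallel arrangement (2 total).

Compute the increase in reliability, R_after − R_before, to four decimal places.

R_before = 0.696
R_after = 1 − (1 − 0.696)^2 = 0.9076
ΔR = 0.9076 − 0.696 = 0.2116

0.2116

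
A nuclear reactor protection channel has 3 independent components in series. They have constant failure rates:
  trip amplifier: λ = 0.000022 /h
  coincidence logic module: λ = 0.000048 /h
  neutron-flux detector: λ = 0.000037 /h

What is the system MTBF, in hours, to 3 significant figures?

9350

Series of exponential components: λ_sys = Σ λ_i
λ_sys = 0.000022 + 0.000048 + 0.000037 = 1.0700e-04 /h
MTBF = 1 / λ_sys = 9350 h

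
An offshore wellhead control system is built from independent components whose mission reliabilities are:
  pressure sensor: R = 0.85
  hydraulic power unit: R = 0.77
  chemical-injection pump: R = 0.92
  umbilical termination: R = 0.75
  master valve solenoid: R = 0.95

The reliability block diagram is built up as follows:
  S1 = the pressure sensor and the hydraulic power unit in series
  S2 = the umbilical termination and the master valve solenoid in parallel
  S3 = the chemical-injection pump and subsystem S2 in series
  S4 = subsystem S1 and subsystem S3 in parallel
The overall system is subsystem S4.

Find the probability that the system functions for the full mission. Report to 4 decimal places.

0.9684

Series (pressure sensor and hydraulic power unit): 0.850000 × 0.770000 = 0.654500
Parallel (umbilical termination and master valve solenoid): 1 − (1 − 0.750000)(1 − 0.950000) = 0.987500
Series (chemical-injection pump and [0.987500]): 0.920000 × 0.987500 = 0.908500
Parallel ([0.654500] and [0.908500]): 1 − (1 − 0.654500)(1 − 0.908500) = 0.9684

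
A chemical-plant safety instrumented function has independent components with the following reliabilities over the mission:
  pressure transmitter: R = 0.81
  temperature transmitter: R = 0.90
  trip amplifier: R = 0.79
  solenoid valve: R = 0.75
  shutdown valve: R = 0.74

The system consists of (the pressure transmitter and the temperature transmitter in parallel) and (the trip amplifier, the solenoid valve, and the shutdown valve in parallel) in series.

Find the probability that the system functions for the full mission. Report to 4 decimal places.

Parallel (pressure transmitter and temperature transmitter): 1 − (1 − 0.810000)(1 − 0.900000) = 0.981000
Parallel (trip amplifier, solenoid valve, and shutdown valve): 1 − (1 − 0.790000)(1 − 0.750000)(1 − 0.740000) = 0.986350
Series ([0.981000] and [0.986350]): 0.981000 × 0.986350 = 0.9676

0.9676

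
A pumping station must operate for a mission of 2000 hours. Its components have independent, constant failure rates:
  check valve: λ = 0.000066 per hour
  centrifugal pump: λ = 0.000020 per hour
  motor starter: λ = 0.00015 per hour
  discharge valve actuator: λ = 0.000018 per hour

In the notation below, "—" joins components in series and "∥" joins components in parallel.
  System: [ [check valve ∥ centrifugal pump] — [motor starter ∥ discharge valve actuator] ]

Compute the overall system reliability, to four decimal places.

R(check valve) = exp(−0.000066 × 2000) = 0.876341
R(centrifugal pump) = exp(−0.000020 × 2000) = 0.960789
R(motor starter) = exp(−0.00015 × 2000) = 0.740818
R(discharge valve actuator) = exp(−0.000018 × 2000) = 0.964640
Parallel (check valve and centrifugal pump): 1 − (1 − 0.876341)(1 − 0.960789) = 0.995151
Parallel (motor starter and discharge valve actuator): 1 − (1 − 0.740818)(1 − 0.964640) = 0.990835
Series ([0.995151] and [0.990835]): 0.995151 × 0.990835 = 0.9860

0.9860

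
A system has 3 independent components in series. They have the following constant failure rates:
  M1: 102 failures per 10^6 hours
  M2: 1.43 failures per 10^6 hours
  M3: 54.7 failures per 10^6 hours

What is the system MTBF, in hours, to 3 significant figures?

Series of exponential components: λ_sys = Σ λ_i
λ_sys = 0.000102 + 0.00000143 + 0.0000547 = 1.5813e-04 /h
MTBF = 1 / λ_sys = 6320 h

6320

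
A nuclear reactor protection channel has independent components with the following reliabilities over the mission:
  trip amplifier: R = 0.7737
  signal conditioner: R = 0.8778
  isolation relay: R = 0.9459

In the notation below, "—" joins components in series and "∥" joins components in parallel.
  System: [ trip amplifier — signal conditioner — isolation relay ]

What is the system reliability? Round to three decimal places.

Series (trip amplifier, signal conditioner, and isolation relay): 0.77370 × 0.87780 × 0.94590 = 0.642

0.642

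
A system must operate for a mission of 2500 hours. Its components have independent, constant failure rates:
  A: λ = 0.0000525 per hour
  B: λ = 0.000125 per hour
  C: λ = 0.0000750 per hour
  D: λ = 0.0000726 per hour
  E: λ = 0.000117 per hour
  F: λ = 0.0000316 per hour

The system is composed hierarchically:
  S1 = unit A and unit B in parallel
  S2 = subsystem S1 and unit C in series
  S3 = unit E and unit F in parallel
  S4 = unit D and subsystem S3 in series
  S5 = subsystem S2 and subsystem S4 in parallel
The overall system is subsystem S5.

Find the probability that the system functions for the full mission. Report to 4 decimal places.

0.9639

R(A) = exp(−0.0000525 × 2500) = 0.876998
R(B) = exp(−0.000125 × 2500) = 0.731616
R(C) = exp(−0.0000750 × 2500) = 0.829029
R(D) = exp(−0.0000726 × 2500) = 0.834018
R(E) = exp(−0.000117 × 2500) = 0.746395
R(F) = exp(−0.0000316 × 2500) = 0.924040
Parallel (A and B): 1 − (1 − 0.876998)(1 − 0.731616) = 0.966988
Series ([0.966988] and C): 0.966988 × 0.829029 = 0.801661
Parallel (E and F): 1 − (1 − 0.746395)(1 − 0.924040) = 0.980736
Series (D and [0.980736]): 0.834018 × 0.980736 = 0.817951
Parallel ([0.801661] and [0.817951]): 1 − (1 − 0.801661)(1 − 0.817951) = 0.9639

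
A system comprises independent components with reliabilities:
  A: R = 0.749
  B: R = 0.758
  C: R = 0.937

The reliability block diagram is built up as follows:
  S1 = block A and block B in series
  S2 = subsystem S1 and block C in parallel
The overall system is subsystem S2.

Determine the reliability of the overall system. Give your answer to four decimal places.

0.9728

Series (A and B): 0.749000 × 0.758000 = 0.567742
Parallel ([0.567742] and C): 1 − (1 − 0.567742)(1 − 0.937000) = 0.9728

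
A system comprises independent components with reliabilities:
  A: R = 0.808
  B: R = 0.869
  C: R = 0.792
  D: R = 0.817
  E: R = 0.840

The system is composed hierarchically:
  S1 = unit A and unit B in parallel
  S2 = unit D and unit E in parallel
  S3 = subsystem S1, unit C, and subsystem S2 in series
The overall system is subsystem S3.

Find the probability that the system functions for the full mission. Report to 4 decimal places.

0.7495

Parallel (A and B): 1 − (1 − 0.808000)(1 − 0.869000) = 0.974848
Parallel (D and E): 1 − (1 − 0.817000)(1 − 0.840000) = 0.970720
Series ([0.974848], C, and [0.970720]): 0.974848 × 0.792000 × 0.970720 = 0.7495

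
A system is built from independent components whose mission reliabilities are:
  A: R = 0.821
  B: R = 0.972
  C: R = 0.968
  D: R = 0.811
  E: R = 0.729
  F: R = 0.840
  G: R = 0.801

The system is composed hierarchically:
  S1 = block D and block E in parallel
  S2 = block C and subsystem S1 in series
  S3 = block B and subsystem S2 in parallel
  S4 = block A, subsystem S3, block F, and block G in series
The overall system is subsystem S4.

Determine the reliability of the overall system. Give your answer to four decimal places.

Parallel (D and E): 1 − (1 − 0.811000)(1 − 0.729000) = 0.948781
Series (C and [0.948781]): 0.968000 × 0.948781 = 0.918420
Parallel (B and [0.918420]): 1 − (1 − 0.972000)(1 − 0.918420) = 0.997716
Series (A, [0.997716], F, and G): 0.821000 × 0.997716 × 0.840000 × 0.801000 = 0.5511

0.5511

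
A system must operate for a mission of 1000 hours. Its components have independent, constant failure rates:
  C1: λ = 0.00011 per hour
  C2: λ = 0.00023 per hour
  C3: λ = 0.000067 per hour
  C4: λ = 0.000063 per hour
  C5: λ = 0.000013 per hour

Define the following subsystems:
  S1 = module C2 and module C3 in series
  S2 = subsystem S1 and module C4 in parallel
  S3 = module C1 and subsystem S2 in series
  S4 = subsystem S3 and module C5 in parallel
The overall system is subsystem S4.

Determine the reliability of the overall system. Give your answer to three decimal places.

0.998

R(C1) = exp(−0.00011 × 1000) = 0.89583
R(C2) = exp(−0.00023 × 1000) = 0.79453
R(C3) = exp(−0.000067 × 1000) = 0.93520
R(C4) = exp(−0.000063 × 1000) = 0.93894
R(C5) = exp(−0.000013 × 1000) = 0.98708
Series (C2 and C3): 0.79453 × 0.93520 = 0.74304
Parallel ([0.74304] and C4): 1 − (1 − 0.74304)(1 − 0.93894) = 0.98431
Series (C1 and [0.98431]): 0.89583 × 0.98431 = 0.88177
Parallel ([0.88177] and C5): 1 − (1 − 0.88177)(1 − 0.98708) = 0.998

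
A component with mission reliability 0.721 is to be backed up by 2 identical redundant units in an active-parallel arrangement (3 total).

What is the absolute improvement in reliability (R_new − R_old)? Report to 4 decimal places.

0.2573

R_before = 0.721
R_after = 1 − (1 − 0.721)^3 = 0.9783
ΔR = 0.9783 − 0.721 = 0.2573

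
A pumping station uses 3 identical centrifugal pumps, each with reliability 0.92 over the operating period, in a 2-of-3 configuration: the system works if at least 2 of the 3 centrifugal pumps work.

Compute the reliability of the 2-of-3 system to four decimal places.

0.9818

R = Σ_{i=2}^{3} C(3,i) p^i (1−p)^{3−i} with p = 0.92
C(3,2)·0.92^2·0.08^1 = 0.203136
C(3,3)·0.92^3·0.08^0 = 0.778688
Sum = 0.9818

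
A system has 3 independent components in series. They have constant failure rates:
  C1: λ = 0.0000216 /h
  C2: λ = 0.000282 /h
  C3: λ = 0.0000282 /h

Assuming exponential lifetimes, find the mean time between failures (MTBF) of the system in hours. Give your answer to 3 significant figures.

3010

Series of exponential components: λ_sys = Σ λ_i
λ_sys = 0.0000216 + 0.000282 + 0.0000282 = 3.3180e-04 /h
MTBF = 1 / λ_sys = 3010 h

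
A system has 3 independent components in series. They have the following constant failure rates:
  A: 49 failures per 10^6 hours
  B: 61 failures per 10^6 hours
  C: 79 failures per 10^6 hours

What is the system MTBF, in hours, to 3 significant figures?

5290

Series of exponential components: λ_sys = Σ λ_i
λ_sys = 0.000049 + 0.000061 + 0.000079 = 1.8900e-04 /h
MTBF = 1 / λ_sys = 5290 h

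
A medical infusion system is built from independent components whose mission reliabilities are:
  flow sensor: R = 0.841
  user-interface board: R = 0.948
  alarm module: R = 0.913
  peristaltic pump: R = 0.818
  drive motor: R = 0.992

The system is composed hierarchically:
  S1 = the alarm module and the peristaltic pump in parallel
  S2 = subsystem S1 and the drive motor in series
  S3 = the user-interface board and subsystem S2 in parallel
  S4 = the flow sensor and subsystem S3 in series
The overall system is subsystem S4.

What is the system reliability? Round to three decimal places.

0.840

Parallel (alarm module and peristaltic pump): 1 − (1 − 0.91300)(1 − 0.81800) = 0.98417
Series ([0.98417] and drive motor): 0.98417 × 0.99200 = 0.97630
Parallel (user-interface board and [0.97630]): 1 − (1 − 0.94800)(1 − 0.97630) = 0.99877
Series (flow sensor and [0.99877]): 0.84100 × 0.99877 = 0.840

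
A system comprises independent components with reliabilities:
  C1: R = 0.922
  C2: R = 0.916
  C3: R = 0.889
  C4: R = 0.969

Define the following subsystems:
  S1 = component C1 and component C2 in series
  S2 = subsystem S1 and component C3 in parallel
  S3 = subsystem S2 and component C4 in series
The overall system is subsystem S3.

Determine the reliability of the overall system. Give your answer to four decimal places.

0.9523

Series (C1 and C2): 0.922000 × 0.916000 = 0.844552
Parallel ([0.844552] and C3): 1 − (1 − 0.844552)(1 − 0.889000) = 0.982745
Series ([0.982745] and C4): 0.982745 × 0.969000 = 0.9523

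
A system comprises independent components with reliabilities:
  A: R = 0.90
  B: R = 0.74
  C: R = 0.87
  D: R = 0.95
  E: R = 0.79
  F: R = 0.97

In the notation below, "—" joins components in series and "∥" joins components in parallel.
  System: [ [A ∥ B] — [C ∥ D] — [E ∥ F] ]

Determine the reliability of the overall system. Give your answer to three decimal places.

0.962

Parallel (A and B): 1 − (1 − 0.90000)(1 − 0.74000) = 0.97400
Parallel (C and D): 1 − (1 − 0.87000)(1 − 0.95000) = 0.99350
Parallel (E and F): 1 − (1 − 0.79000)(1 − 0.97000) = 0.99370
Series ([0.97400], [0.99350], and [0.99370]): 0.97400 × 0.99350 × 0.99370 = 0.962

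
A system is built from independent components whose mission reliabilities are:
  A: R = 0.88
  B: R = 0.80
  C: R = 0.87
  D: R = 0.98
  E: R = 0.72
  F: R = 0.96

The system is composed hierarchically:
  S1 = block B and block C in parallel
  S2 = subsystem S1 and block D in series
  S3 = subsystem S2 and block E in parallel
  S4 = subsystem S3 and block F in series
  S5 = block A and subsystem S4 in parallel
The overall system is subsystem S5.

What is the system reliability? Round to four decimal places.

0.9937

Parallel (B and C): 1 − (1 − 0.800000)(1 − 0.870000) = 0.974000
Series ([0.974000] and D): 0.974000 × 0.980000 = 0.954520
Parallel ([0.954520] and E): 1 − (1 − 0.954520)(1 − 0.720000) = 0.987266
Series ([0.987266] and F): 0.987266 × 0.960000 = 0.947775
Parallel (A and [0.947775]): 1 − (1 − 0.880000)(1 − 0.947775) = 0.9937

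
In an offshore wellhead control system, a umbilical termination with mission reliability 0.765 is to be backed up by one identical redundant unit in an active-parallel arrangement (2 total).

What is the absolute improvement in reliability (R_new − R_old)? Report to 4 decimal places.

0.1798

R_before = 0.765
R_after = 1 − (1 − 0.765)^2 = 0.9448
ΔR = 0.9448 − 0.765 = 0.1798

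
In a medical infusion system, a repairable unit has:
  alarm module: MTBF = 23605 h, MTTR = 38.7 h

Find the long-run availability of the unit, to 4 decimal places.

A(alarm module) = MTBF/(MTBF+MTTR) = 23605/(23605+38.7) = 0.9984

0.9984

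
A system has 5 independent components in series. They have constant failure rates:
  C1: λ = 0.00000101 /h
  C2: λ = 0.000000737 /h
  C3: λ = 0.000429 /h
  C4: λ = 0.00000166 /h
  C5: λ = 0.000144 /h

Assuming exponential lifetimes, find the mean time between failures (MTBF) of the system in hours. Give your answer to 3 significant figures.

1730

Series of exponential components: λ_sys = Σ λ_i
λ_sys = 0.00000101 + 0.000000737 + 0.000429 + 0.00000166 + 0.000144 = 5.7641e-04 /h
MTBF = 1 / λ_sys = 1730 h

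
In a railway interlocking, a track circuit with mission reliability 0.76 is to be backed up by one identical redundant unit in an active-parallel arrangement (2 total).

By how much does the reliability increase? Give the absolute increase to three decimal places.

0.182

R_before = 0.76
R_after = 1 − (1 − 0.76)^2 = 0.942
ΔR = 0.942 − 0.76 = 0.182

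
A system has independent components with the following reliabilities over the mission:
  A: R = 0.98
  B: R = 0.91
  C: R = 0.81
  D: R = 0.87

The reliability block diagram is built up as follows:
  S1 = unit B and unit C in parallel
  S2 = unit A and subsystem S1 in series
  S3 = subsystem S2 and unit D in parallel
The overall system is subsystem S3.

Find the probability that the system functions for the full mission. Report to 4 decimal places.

Parallel (B and C): 1 − (1 − 0.910000)(1 − 0.810000) = 0.982900
Series (A and [0.982900]): 0.980000 × 0.982900 = 0.963242
Parallel ([0.963242] and D): 1 − (1 − 0.963242)(1 − 0.870000) = 0.9952

0.9952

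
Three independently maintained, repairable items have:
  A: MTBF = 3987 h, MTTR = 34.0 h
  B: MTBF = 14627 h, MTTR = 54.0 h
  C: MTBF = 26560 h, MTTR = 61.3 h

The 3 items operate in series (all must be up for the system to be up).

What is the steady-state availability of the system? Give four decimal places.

A(A) = MTBF/(MTBF+MTTR) = 3987/(3987+34.0) = 0.991544
A(B) = MTBF/(MTBF+MTTR) = 14627/(14627+54.0) = 0.996322
A(C) = MTBF/(MTBF+MTTR) = 26560/(26560+61.3) = 0.997697
Series availability: 0.991544 × 0.996322 × 0.997697 = 0.9856

0.9856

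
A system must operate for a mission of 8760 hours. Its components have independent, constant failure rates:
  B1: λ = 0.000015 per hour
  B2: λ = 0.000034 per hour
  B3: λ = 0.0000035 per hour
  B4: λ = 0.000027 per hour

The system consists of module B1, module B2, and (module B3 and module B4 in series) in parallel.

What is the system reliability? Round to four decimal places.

R(B1) = exp(−0.000015 × 8760) = 0.876867
R(B2) = exp(−0.000034 × 8760) = 0.742420
R(B3) = exp(−0.0000035 × 8760) = 0.969805
R(B4) = exp(−0.000027 × 8760) = 0.789370
Series (B3 and B4): 0.969805 × 0.789370 = 0.765535
Parallel (B1, B2, and [0.765535]): 1 − (1 − 0.876867)(1 − 0.742420)(1 − 0.765535) = 0.9926

0.9926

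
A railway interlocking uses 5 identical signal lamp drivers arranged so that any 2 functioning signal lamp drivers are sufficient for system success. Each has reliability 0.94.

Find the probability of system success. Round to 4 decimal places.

R = Σ_{i=2}^{5} C(5,i) p^i (1−p)^{5−i} with p = 0.94
C(5,2)·0.94^2·0.06^3 = 0.001909
C(5,3)·0.94^3·0.06^2 = 0.029901
C(5,4)·0.94^4·0.06^1 = 0.234225
C(5,5)·0.94^5·0.06^0 = 0.733904
Sum = 0.9999

0.9999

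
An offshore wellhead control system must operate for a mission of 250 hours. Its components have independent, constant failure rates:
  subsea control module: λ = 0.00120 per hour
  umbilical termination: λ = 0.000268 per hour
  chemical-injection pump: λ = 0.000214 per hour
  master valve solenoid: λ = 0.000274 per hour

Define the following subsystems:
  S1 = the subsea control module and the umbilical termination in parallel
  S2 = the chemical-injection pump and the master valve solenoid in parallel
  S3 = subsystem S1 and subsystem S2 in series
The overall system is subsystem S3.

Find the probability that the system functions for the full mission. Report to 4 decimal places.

0.9798

R(subsea control module) = exp(−0.00120 × 250) = 0.740818
R(umbilical termination) = exp(−0.000268 × 250) = 0.935195
R(chemical-injection pump) = exp(−0.000214 × 250) = 0.947906
R(master valve solenoid) = exp(−0.000274 × 250) = 0.933793
Parallel (subsea control module and umbilical termination): 1 − (1 − 0.740818)(1 − 0.935195) = 0.983204
Parallel (chemical-injection pump and master valve solenoid): 1 − (1 − 0.947906)(1 − 0.933793) = 0.996551
Series ([0.983204] and [0.996551]): 0.983204 × 0.996551 = 0.9798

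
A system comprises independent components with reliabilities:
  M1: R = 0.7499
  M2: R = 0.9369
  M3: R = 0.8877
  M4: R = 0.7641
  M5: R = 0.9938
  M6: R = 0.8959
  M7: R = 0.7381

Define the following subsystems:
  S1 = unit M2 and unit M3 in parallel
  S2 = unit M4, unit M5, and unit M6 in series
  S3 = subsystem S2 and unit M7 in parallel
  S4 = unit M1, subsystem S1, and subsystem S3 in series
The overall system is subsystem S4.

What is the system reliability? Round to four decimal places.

0.6822

Parallel (M2 and M3): 1 − (1 − 0.936900)(1 − 0.887700) = 0.992914
Series (M4, M5, and M6): 0.764100 × 0.993800 × 0.895900 = 0.680313
Parallel ([0.680313] and M7): 1 − (1 − 0.680313)(1 − 0.738100) = 0.916274
Series (M1, [0.992914], and [0.916274]): 0.749900 × 0.992914 × 0.916274 = 0.6822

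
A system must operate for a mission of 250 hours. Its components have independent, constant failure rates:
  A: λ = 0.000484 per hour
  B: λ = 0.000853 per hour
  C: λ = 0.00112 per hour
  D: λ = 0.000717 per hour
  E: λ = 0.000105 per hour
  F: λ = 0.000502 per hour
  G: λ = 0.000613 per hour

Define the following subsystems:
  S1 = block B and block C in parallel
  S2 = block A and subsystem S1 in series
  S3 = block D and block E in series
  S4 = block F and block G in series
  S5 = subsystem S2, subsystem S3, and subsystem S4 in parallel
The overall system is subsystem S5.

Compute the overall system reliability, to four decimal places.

0.9930

R(A) = exp(−0.000484 × 250) = 0.886034
R(B) = exp(−0.000853 × 250) = 0.807954
R(C) = exp(−0.00112 × 250) = 0.755784
R(D) = exp(−0.000717 × 250) = 0.835897
R(E) = exp(−0.000105 × 250) = 0.974092
R(F) = exp(−0.000502 × 250) = 0.882056
R(G) = exp(−0.000613 × 250) = 0.857915
Parallel (B and C): 1 − (1 − 0.807954)(1 − 0.755784) = 0.953099
Series (A and [0.953099]): 0.886034 × 0.953099 = 0.844478
Series (D and E): 0.835897 × 0.974092 = 0.814241
Series (F and G): 0.882056 × 0.857915 = 0.756729
Parallel ([0.844478], [0.814241], and [0.756729]): 1 − (1 − 0.844478)(1 − 0.814241)(1 − 0.756729) = 0.9930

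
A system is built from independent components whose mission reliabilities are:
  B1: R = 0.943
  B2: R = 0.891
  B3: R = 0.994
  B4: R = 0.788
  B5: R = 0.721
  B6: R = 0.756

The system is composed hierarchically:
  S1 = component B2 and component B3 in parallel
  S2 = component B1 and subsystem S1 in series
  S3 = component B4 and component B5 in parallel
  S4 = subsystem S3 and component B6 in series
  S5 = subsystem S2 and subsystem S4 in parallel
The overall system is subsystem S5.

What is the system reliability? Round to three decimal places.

0.983

Parallel (B2 and B3): 1 − (1 − 0.89100)(1 − 0.99400) = 0.99935
Series (B1 and [0.99935]): 0.94300 × 0.99935 = 0.94239
Parallel (B4 and B5): 1 − (1 − 0.78800)(1 − 0.72100) = 0.94085
Series ([0.94085] and B6): 0.94085 × 0.75600 = 0.71128
Parallel ([0.94239] and [0.71128]): 1 − (1 − 0.94239)(1 − 0.71128) = 0.983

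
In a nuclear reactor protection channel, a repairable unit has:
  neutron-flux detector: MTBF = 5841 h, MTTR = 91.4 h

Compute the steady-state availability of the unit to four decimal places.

A(neutron-flux detector) = MTBF/(MTBF+MTTR) = 5841/(5841+91.4) = 0.9846

0.9846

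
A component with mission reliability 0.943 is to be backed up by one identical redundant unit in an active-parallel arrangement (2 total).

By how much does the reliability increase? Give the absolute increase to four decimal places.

R_before = 0.943
R_after = 1 − (1 − 0.943)^2 = 0.9968
ΔR = 0.9968 − 0.943 = 0.0538

0.0538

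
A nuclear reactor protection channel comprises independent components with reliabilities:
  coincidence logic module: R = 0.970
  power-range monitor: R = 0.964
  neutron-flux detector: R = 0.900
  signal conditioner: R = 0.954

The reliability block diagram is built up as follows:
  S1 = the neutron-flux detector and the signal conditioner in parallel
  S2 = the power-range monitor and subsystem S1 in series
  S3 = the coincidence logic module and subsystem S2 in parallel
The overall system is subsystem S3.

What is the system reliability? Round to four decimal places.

Parallel (neutron-flux detector and signal conditioner): 1 − (1 − 0.900000)(1 − 0.954000) = 0.995400
Series (power-range monitor and [0.995400]): 0.964000 × 0.995400 = 0.959566
Parallel (coincidence logic module and [0.959566]): 1 − (1 − 0.970000)(1 − 0.959566) = 0.9988

0.9988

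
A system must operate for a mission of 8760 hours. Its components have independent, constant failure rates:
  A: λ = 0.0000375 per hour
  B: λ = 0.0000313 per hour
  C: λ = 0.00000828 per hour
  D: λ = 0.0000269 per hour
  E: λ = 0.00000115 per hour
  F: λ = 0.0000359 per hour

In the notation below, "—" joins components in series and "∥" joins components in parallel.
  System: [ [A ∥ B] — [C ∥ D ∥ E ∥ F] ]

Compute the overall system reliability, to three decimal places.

0.933

R(A) = exp(−0.0000375 × 8760) = 0.72000
R(B) = exp(−0.0000313 × 8760) = 0.76019
R(C) = exp(−0.00000828 × 8760) = 0.93004
R(D) = exp(−0.0000269 × 8760) = 0.79006
R(E) = exp(−0.00000115 × 8760) = 0.98998
R(F) = exp(−0.0000359 × 8760) = 0.73017
Parallel (A and B): 1 − (1 − 0.72000)(1 − 0.76019) = 0.93285
Parallel (C, D, E, and F): 1 − (1 − 0.93004)(1 − 0.79006)(1 − 0.98998)(1 − 0.73017) = 0.99996
Series ([0.93285] and [0.99996]): 0.93285 × 0.99996 = 0.933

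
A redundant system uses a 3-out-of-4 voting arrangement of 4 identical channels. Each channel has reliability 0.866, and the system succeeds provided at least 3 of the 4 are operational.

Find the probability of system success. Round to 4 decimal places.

0.9105

R = Σ_{i=3}^{4} C(4,i) p^i (1−p)^{4−i} with p = 0.866
C(4,3)·0.866^3·0.134^1 = 0.348112
C(4,4)·0.866^4·0.134^0 = 0.562434
Sum = 0.9105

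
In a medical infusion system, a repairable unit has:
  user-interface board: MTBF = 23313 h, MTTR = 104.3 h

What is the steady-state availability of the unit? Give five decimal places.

0.99555

A(user-interface board) = MTBF/(MTBF+MTTR) = 23313/(23313+104.3) = 0.99555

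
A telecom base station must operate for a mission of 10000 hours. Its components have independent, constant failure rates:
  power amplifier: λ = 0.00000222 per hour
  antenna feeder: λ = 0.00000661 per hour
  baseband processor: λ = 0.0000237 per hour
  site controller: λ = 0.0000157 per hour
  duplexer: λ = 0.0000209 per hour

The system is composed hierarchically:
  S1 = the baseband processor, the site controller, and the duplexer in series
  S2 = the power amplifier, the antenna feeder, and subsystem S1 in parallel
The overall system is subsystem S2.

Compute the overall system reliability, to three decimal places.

R(power amplifier) = exp(−0.00000222 × 10000) = 0.97804
R(antenna feeder) = exp(−0.00000661 × 10000) = 0.93604
R(baseband processor) = exp(−0.0000237 × 10000) = 0.78899
R(site controller) = exp(−0.0000157 × 10000) = 0.85470
R(duplexer) = exp(−0.0000209 × 10000) = 0.81140
Series (baseband processor, site controller, and duplexer): 0.78899 × 0.85470 × 0.81140 = 0.54717
Parallel (power amplifier, antenna feeder, and [0.54717]): 1 − (1 − 0.97804)(1 − 0.93604)(1 − 0.54717) = 0.999

0.999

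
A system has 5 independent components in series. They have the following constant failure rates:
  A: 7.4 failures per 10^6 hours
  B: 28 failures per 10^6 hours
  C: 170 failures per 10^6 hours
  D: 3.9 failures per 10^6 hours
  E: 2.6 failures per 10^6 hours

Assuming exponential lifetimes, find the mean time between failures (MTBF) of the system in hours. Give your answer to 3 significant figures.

4720

Series of exponential components: λ_sys = Σ λ_i
λ_sys = 0.0000074 + 0.000028 + 0.00017 + 0.0000039 + 0.0000026 = 2.1190e-04 /h
MTBF = 1 / λ_sys = 4720 h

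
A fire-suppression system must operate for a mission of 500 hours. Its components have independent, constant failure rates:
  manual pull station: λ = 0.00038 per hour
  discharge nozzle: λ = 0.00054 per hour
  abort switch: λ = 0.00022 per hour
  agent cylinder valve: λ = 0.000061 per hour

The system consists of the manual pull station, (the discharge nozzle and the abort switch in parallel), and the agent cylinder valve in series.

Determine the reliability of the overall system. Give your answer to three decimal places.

0.782

R(manual pull station) = exp(−0.00038 × 500) = 0.82696
R(discharge nozzle) = exp(−0.00054 × 500) = 0.76338
R(abort switch) = exp(−0.00022 × 500) = 0.89583
R(agent cylinder valve) = exp(−0.000061 × 500) = 0.96996
Parallel (discharge nozzle and abort switch): 1 − (1 − 0.76338)(1 − 0.89583) = 0.97535
Series (manual pull station, [0.97535], and agent cylinder valve): 0.82696 × 0.97535 × 0.96996 = 0.782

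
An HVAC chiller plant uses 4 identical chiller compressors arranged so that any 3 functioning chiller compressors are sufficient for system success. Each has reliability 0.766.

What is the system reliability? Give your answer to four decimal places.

0.7650

R = Σ_{i=3}^{4} C(4,i) p^i (1−p)^{4−i} with p = 0.766
C(4,3)·0.766^3·0.234^1 = 0.420690
C(4,4)·0.766^4·0.234^0 = 0.344283
Sum = 0.7650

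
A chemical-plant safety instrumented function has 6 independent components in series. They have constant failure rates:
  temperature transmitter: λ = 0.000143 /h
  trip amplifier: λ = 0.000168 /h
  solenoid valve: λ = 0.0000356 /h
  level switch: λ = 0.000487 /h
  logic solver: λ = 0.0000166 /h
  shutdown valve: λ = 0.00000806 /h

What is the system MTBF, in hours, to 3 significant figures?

Series of exponential components: λ_sys = Σ λ_i
λ_sys = 0.000143 + 0.000168 + 0.0000356 + 0.000487 + 0.0000166 + 0.00000806 = 8.5826e-04 /h
MTBF = 1 / λ_sys = 1170 h

1170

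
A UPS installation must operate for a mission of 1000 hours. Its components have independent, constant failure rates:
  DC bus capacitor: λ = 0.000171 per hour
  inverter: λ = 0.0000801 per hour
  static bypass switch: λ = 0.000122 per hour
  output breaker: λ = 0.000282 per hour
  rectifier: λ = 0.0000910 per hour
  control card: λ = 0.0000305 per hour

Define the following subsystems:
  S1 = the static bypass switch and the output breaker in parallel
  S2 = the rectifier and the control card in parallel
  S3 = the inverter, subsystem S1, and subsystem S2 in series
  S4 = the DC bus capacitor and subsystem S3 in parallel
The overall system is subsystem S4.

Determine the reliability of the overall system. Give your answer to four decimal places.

R(DC bus capacitor) = exp(−0.000171 × 1000) = 0.842822
R(inverter) = exp(−0.0000801 × 1000) = 0.923024
R(static bypass switch) = exp(−0.000122 × 1000) = 0.885148
R(output breaker) = exp(−0.000282 × 1000) = 0.754274
R(rectifier) = exp(−0.0000910 × 1000) = 0.913018
R(control card) = exp(−0.0000305 × 1000) = 0.969960
Parallel (static bypass switch and output breaker): 1 − (1 − 0.885148)(1 − 0.754274) = 0.971778
Parallel (rectifier and control card): 1 − (1 − 0.913018)(1 − 0.969960) = 0.997387
Series (inverter, [0.971778], and [0.997387]): 0.923024 × 0.971778 × 0.997387 = 0.894631
Parallel (DC bus capacitor and [0.894631]): 1 − (1 − 0.842822)(1 − 0.894631) = 0.9834

0.9834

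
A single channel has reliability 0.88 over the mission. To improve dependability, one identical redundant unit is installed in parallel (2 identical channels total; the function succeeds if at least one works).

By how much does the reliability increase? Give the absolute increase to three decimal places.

0.106

R_before = 0.88
R_after = 1 − (1 − 0.88)^2 = 0.986
ΔR = 0.986 − 0.88 = 0.106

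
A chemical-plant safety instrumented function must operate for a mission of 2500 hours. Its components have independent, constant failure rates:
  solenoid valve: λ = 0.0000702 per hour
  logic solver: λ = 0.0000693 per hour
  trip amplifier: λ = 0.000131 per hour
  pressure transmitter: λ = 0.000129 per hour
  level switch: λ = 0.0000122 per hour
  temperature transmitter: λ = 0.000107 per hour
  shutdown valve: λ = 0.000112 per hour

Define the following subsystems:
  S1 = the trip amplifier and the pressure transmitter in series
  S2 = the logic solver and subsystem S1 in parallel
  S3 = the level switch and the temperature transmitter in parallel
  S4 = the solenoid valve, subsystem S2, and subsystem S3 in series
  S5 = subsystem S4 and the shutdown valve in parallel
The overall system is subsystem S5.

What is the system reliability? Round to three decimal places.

0.944

R(solenoid valve) = exp(−0.0000702 × 2500) = 0.83904
R(logic solver) = exp(−0.0000693 × 2500) = 0.84093
R(trip amplifier) = exp(−0.000131 × 2500) = 0.72072
R(pressure transmitter) = exp(−0.000129 × 2500) = 0.72434
R(level switch) = exp(−0.0000122 × 2500) = 0.96996
R(temperature transmitter) = exp(−0.000107 × 2500) = 0.76529
R(shutdown valve) = exp(−0.000112 × 2500) = 0.75578
Series (trip amplifier and pressure transmitter): 0.72072 × 0.72434 = 0.52205
Parallel (logic solver and [0.52205]): 1 − (1 − 0.84093)(1 − 0.52205) = 0.92397
Parallel (level switch and temperature transmitter): 1 − (1 − 0.96996)(1 − 0.76529) = 0.99295
Series (solenoid valve, [0.92397], and [0.99295]): 0.83904 × 0.92397 × 0.99295 = 0.76978
Parallel ([0.76978] and shutdown valve): 1 − (1 − 0.76978)(1 − 0.75578) = 0.944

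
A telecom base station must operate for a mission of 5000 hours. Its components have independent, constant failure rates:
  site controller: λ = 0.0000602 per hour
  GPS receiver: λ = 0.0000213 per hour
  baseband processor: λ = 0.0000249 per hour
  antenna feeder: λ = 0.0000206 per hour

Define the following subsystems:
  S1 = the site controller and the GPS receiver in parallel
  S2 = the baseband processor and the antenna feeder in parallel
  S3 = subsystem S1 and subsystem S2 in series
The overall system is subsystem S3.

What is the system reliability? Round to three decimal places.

0.963

R(site controller) = exp(−0.0000602 × 5000) = 0.74008
R(GPS receiver) = exp(−0.0000213 × 5000) = 0.89898
R(baseband processor) = exp(−0.0000249 × 5000) = 0.88294
R(antenna feeder) = exp(−0.0000206 × 5000) = 0.90213
Parallel (site controller and GPS receiver): 1 − (1 − 0.74008)(1 − 0.89898) = 0.97374
Parallel (baseband processor and antenna feeder): 1 − (1 − 0.88294)(1 − 0.90213) = 0.98854
Series ([0.97374] and [0.98854]): 0.97374 × 0.98854 = 0.963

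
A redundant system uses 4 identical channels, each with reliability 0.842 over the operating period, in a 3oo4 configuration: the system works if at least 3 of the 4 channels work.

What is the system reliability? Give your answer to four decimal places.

R = Σ_{i=3}^{4} C(4,i) p^i (1−p)^{4−i} with p = 0.842
C(4,3)·0.842^3·0.158^1 = 0.377271
C(4,4)·0.842^4·0.158^0 = 0.502630
Sum = 0.8799

0.8799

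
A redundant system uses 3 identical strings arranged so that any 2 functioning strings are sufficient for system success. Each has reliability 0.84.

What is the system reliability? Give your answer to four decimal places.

R = Σ_{i=2}^{3} C(3,i) p^i (1−p)^{3−i} with p = 0.84
C(3,2)·0.84^2·0.16^1 = 0.338688
C(3,3)·0.84^3·0.16^0 = 0.592704
Sum = 0.9314

0.9314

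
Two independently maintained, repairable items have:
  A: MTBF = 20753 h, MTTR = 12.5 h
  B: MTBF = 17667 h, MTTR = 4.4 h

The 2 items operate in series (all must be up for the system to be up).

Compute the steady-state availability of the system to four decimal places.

0.9991

A(A) = MTBF/(MTBF+MTTR) = 20753/(20753+12.5) = 0.999398
A(B) = MTBF/(MTBF+MTTR) = 17667/(17667+4.4) = 0.999751
Series availability: 0.999398 × 0.999751 = 0.9991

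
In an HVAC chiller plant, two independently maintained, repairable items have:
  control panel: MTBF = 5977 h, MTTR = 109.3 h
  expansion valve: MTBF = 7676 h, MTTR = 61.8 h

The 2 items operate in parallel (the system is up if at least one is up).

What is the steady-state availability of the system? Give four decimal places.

0.9999

A(control panel) = MTBF/(MTBF+MTTR) = 5977/(5977+109.3) = 0.982042
A(expansion valve) = MTBF/(MTBF+MTTR) = 7676/(7676+61.8) = 0.992013
Parallel availability: 1 − (1 − 0.982042)(1 − 0.992013) = 0.9999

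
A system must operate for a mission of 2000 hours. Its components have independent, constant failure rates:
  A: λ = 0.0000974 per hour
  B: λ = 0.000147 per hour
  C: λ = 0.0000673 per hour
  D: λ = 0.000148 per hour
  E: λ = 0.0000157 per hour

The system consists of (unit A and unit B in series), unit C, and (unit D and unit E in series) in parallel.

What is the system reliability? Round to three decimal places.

R(A) = exp(−0.0000974 × 2000) = 0.82300
R(B) = exp(−0.000147 × 2000) = 0.74528
R(C) = exp(−0.0000673 × 2000) = 0.87407
R(D) = exp(−0.000148 × 2000) = 0.74379
R(E) = exp(−0.0000157 × 2000) = 0.96909
Series (A and B): 0.82300 × 0.74528 = 0.61337
Series (D and E): 0.74379 × 0.96909 = 0.72080
Parallel ([0.61337], C, and [0.72080]): 1 − (1 − 0.61337)(1 − 0.87407)(1 − 0.72080) = 0.986

0.986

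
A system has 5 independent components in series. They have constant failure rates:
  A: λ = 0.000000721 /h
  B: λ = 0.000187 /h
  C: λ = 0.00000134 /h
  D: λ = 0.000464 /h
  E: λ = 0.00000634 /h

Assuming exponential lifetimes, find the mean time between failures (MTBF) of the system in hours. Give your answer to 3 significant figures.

Series of exponential components: λ_sys = Σ λ_i
λ_sys = 0.000000721 + 0.000187 + 0.00000134 + 0.000464 + 0.00000634 = 6.5940e-04 /h
MTBF = 1 / λ_sys = 1520 h

1520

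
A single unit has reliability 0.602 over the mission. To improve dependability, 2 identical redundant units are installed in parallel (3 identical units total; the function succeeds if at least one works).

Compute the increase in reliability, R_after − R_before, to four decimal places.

0.3350

R_before = 0.602
R_after = 1 − (1 − 0.602)^3 = 0.9370
ΔR = 0.9370 − 0.602 = 0.3350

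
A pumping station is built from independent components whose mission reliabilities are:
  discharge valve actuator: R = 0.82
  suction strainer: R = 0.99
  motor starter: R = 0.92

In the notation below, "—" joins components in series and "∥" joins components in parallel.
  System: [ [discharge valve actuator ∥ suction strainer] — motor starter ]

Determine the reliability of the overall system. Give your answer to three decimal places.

0.918

Parallel (discharge valve actuator and suction strainer): 1 − (1 − 0.82000)(1 − 0.99000) = 0.99820
Series ([0.99820] and motor starter): 0.99820 × 0.92000 = 0.918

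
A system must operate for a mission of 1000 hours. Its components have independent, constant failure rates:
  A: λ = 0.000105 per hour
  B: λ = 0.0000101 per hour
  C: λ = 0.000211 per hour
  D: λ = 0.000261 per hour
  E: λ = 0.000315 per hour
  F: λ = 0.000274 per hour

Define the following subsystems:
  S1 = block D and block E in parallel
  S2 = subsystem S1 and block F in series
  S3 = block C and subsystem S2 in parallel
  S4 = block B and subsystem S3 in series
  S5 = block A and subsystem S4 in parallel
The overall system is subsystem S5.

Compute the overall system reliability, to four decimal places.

0.9936

R(A) = exp(−0.000105 × 1000) = 0.900325
R(B) = exp(−0.0000101 × 1000) = 0.989951
R(C) = exp(−0.000211 × 1000) = 0.809774
R(D) = exp(−0.000261 × 1000) = 0.770281
R(E) = exp(−0.000315 × 1000) = 0.729789
R(F) = exp(−0.000274 × 1000) = 0.760332
Parallel (D and E): 1 − (1 − 0.770281)(1 − 0.729789) = 0.937927
Series ([0.937927] and F): 0.937927 × 0.760332 = 0.713136
Parallel (C and [0.713136]): 1 − (1 − 0.809774)(1 − 0.713136) = 0.945431
Series (B and [0.945431]): 0.989951 × 0.945431 = 0.935930
Parallel (A and [0.935930]): 1 − (1 − 0.900325)(1 − 0.935930) = 0.9936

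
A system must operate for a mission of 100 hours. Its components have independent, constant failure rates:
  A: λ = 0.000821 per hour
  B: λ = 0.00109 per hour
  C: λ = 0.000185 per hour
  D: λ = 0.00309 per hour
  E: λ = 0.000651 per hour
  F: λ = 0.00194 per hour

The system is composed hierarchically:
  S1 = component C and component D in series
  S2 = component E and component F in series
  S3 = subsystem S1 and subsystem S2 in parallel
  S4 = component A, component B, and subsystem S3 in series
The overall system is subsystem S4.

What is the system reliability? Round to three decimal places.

R(A) = exp(−0.000821 × 100) = 0.92118
R(B) = exp(−0.00109 × 100) = 0.89673
R(C) = exp(−0.000185 × 100) = 0.98167
R(D) = exp(−0.00309 × 100) = 0.73418
R(E) = exp(−0.000651 × 100) = 0.93697
R(F) = exp(−0.00194 × 100) = 0.82366
Series (C and D): 0.98167 × 0.73418 = 0.72072
Series (E and F): 0.93697 × 0.82366 = 0.77174
Parallel ([0.72072] and [0.77174]): 1 − (1 − 0.72072)(1 − 0.77174) = 0.93625
Series (A, B, and [0.93625]): 0.92118 × 0.89673 × 0.93625 = 0.773

0.773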